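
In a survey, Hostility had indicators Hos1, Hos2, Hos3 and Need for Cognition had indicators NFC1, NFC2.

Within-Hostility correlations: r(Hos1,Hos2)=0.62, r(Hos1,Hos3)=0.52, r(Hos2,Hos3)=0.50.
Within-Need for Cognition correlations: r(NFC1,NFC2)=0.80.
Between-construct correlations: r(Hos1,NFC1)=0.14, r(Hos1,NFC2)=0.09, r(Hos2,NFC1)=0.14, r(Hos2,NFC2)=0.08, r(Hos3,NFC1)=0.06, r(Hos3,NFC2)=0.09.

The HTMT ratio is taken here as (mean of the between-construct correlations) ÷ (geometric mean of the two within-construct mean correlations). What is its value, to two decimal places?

0.15

Mean heterotrait r = 0.60/6 = 0.1000.
Mean within-Hos = 1.64/3 = 0.5467; mean within-NFC = 0.80/1 = 0.8000.
Geometric mean = √(0.5467 × 0.8000) = 0.6613.
HTMT = 0.1000 / 0.6613 = 0.15.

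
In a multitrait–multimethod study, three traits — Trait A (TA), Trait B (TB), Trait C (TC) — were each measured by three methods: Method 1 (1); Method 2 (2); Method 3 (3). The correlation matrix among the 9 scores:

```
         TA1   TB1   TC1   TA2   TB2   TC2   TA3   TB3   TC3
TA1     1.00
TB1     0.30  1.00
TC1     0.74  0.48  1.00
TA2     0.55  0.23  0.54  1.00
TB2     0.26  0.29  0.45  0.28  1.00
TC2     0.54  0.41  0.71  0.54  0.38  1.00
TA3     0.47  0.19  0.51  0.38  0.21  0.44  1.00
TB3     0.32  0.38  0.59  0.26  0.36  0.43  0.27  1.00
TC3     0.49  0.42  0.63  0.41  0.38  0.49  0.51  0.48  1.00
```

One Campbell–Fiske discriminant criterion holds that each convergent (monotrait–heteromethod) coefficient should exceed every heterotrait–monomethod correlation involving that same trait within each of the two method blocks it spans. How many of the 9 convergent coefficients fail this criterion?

9

Each convergent coefficient versus the relevant comparison correlations:
TA (methods 1·2): 0.55 vs {0.30, 0.28, 0.74, 0.54} → fail.
TA (methods 1·3): 0.47 vs {0.30, 0.27, 0.74, 0.51} → fail.
TA (methods 2·3): 0.38 vs {0.28, 0.27, 0.54, 0.51} → fail.
TB (methods 1·2): 0.29 vs {0.30, 0.28, 0.48, 0.38} → fail.
TB (methods 1·3): 0.38 vs {0.30, 0.27, 0.48, 0.48} → fail.
TB (methods 2·3): 0.36 vs {0.28, 0.27, 0.38, 0.48} → fail.
TC (methods 1·2): 0.71 vs {0.74, 0.54, 0.48, 0.38} → fail.
TC (methods 1·3): 0.63 vs {0.74, 0.51, 0.48, 0.48} → fail.
TC (methods 2·3): 0.49 vs {0.54, 0.51, 0.38, 0.48} → fail.
9 of 9 fail.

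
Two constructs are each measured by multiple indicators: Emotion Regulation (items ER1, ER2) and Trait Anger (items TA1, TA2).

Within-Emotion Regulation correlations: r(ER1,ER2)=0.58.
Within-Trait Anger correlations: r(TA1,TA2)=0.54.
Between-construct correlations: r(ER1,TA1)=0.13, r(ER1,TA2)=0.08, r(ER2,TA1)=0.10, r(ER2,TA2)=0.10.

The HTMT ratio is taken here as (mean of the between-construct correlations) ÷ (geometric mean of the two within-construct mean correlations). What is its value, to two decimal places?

Mean heterotrait r = 0.41/4 = 0.1025.
Mean within-ER = 0.58/1 = 0.5800; mean within-TA = 0.54/1 = 0.5400.
Geometric mean = √(0.5800 × 0.5400) = 0.5596.
HTMT = 0.1025 / 0.5596 = 0.18.

0.18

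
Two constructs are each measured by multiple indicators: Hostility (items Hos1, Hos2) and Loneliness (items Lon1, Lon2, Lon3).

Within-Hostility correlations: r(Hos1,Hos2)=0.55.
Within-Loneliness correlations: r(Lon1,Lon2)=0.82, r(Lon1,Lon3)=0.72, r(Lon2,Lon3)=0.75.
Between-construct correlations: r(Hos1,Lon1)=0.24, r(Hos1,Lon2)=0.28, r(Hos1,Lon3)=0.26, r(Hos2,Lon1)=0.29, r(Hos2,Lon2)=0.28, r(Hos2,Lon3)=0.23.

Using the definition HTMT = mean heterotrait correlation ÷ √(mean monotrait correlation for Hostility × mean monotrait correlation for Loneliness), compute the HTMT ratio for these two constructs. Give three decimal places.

0.406

Mean between = 1.58/6 = 0.2633.
Mean within-Hos = 0.55/1 = 0.5500; mean within-Lon = 2.29/3 = 0.7633.
Geometric mean = √(0.5500 × 0.7633) = 0.6479.
HTMT = 0.2633 / 0.6479 = 0.406.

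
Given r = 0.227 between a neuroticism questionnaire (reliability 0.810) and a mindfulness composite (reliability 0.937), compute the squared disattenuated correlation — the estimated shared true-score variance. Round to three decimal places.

Disattenuated r = 0.227 / √(0.810 × 0.937) = 0.227 / 0.8712 = 0.2606.
Shared true-score variance = 0.2606² = 0.0679 ≈ 0.068.

0.068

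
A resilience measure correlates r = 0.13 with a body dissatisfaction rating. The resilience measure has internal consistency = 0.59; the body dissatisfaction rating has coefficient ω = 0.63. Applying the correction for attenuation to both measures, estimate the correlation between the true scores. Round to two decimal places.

0.21

r_true = r_obs / √(r_xx · r_yy) = 0.13 / √(0.59 × 0.63) = 0.13 / √0.3717 = 0.13 / 0.6097 ≈ 0.21.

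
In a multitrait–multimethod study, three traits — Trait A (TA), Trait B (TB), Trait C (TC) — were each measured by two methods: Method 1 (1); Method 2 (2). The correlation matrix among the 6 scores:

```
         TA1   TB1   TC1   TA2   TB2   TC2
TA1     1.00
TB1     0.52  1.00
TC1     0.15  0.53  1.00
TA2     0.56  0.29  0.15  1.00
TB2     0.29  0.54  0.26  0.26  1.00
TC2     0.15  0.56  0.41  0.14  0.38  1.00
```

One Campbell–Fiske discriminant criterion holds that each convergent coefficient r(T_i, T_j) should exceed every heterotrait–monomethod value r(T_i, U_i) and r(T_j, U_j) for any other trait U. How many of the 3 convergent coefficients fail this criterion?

1

Checking each validity diagonal entry against its comparison values:
TA (methods 1·2): 0.56 vs {0.52, 0.26, 0.15, 0.14} → pass.
TB (methods 1·2): 0.54 vs {0.52, 0.26, 0.53, 0.38} → pass.
TC (methods 1·2): 0.41 vs {0.15, 0.14, 0.53, 0.38} → fail.
1 of 3 fail.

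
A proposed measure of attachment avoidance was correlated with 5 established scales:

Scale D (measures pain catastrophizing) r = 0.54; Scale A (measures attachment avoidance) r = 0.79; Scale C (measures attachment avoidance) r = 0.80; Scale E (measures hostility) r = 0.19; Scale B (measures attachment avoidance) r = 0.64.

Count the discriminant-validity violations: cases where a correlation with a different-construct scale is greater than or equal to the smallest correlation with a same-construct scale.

Convergent (same construct = attachment avoidance): Scale A, Scale C, Scale B.
Smallest convergent = 0.64. Discriminant values: 0.54, 0.19; count ≥ 0.64 → 0.

0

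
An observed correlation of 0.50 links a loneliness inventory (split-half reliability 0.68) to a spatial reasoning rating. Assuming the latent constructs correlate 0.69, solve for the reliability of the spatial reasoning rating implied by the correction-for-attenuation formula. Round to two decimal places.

r_true = r_obs / √(r_xx · r_yy) ⇒ 0.69 = 0.50 / √(0.68 · r_yy).
√(0.68 · r_yy) = 0.50 / 0.69 = 0.7246; 0.68 · r_yy = 0.5250; r_yy = 0.5250 / 0.68 ≈ 0.77.

0.77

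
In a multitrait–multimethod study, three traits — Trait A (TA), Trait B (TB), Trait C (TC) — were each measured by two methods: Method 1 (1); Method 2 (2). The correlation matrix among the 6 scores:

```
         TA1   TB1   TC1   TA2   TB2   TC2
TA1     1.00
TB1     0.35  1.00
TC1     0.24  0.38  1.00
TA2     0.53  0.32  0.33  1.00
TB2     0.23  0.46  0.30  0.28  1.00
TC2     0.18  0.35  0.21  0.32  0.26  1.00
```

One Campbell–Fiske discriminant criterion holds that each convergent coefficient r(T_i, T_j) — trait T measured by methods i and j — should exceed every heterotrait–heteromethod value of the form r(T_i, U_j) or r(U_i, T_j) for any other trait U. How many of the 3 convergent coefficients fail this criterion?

1

Checking each validity diagonal entry against its comparison values:
TA (methods 1·2): 0.53 vs {0.23, 0.32, 0.18, 0.33} → pass.
TB (methods 1·2): 0.46 vs {0.32, 0.23, 0.35, 0.30} → pass.
TC (methods 1·2): 0.21 vs {0.33, 0.18, 0.30, 0.35} → fail.
1 of 3 fail.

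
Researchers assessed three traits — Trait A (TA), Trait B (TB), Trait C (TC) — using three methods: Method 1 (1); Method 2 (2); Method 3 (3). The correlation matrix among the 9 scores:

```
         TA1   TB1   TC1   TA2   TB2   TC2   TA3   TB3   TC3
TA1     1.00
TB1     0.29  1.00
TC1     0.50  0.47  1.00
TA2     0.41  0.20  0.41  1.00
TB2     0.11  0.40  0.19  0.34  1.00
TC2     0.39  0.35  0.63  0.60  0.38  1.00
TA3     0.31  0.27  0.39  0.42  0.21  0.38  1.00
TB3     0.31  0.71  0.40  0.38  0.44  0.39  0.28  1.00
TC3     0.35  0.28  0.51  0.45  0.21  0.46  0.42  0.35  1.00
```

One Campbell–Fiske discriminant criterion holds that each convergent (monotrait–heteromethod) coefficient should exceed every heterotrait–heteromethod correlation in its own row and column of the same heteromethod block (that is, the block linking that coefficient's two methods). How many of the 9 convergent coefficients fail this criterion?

3

Checking each validity diagonal entry against its comparison values:
TA (methods 1·2): 0.41 vs {0.11, 0.20, 0.39, 0.41} → fail.
TA (methods 1·3): 0.31 vs {0.31, 0.27, 0.35, 0.39} → fail.
TA (methods 2·3): 0.42 vs {0.38, 0.21, 0.45, 0.38} → fail.
TB (methods 1·2): 0.40 vs {0.20, 0.11, 0.35, 0.19} → pass.
TB (methods 1·3): 0.71 vs {0.27, 0.31, 0.28, 0.40} → pass.
TB (methods 2·3): 0.44 vs {0.21, 0.38, 0.21, 0.39} → pass.
TC (methods 1·2): 0.63 vs {0.41, 0.39, 0.19, 0.35} → pass.
TC (methods 1·3): 0.51 vs {0.39, 0.35, 0.40, 0.28} → pass.
TC (methods 2·3): 0.46 vs {0.38, 0.45, 0.39, 0.21} → pass.
3 of 9 fail.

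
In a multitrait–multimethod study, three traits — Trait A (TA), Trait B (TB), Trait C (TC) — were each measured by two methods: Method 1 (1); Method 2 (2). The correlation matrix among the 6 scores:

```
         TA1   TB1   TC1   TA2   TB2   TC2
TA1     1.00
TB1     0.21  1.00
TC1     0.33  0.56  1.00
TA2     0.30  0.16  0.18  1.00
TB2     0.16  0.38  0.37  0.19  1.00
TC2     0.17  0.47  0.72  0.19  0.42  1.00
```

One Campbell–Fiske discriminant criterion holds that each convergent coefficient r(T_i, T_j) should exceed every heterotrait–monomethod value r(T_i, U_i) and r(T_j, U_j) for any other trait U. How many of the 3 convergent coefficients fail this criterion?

2

Each convergent coefficient versus the relevant comparison correlations:
TA (methods 1·2): 0.30 vs {0.21, 0.19, 0.33, 0.19} → fail.
TB (methods 1·2): 0.38 vs {0.21, 0.19, 0.56, 0.42} → fail.
TC (methods 1·2): 0.72 vs {0.33, 0.19, 0.56, 0.42} → pass.
2 of 3 fail.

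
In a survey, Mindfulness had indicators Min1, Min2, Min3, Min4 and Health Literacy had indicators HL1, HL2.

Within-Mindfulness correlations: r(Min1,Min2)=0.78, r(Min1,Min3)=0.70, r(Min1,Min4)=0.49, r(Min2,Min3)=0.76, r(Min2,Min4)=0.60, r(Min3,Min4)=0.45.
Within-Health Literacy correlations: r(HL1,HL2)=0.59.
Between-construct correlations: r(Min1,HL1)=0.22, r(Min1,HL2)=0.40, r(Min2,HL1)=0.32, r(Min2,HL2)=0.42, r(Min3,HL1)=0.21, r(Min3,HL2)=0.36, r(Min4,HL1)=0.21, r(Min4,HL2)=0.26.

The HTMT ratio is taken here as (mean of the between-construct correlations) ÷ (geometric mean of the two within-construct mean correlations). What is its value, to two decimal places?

Mean heterotrait r = 2.40/8 = 0.3000.
Mean within-Min = 3.78/6 = 0.6300; mean within-HL = 0.59/1 = 0.5900.
Geometric mean = √(0.6300 × 0.5900) = 0.6097.
HTMT = 0.3000 / 0.6097 = 0.49.

0.49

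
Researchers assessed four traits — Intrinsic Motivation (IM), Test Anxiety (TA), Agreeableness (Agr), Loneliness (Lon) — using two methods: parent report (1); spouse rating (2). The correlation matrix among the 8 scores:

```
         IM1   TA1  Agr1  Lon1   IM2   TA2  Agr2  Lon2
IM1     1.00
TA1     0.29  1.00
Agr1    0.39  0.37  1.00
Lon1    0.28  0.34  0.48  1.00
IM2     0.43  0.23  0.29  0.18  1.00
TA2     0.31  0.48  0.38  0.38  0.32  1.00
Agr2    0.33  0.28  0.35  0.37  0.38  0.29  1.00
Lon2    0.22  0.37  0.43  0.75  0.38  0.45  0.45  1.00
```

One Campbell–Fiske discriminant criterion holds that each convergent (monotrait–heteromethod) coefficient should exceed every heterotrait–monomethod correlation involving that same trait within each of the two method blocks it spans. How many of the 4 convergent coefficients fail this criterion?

Convergent coefficients and their comparison sets:
IM (methods 1·2): 0.43 vs {0.29, 0.32, 0.39, 0.38, 0.28, 0.38} → pass.
TA (methods 1·2): 0.48 vs {0.29, 0.32, 0.37, 0.29, 0.34, 0.45} → pass.
Agr (methods 1·2): 0.35 vs {0.39, 0.38, 0.37, 0.29, 0.48, 0.45} → fail.
Lon (methods 1·2): 0.75 vs {0.28, 0.38, 0.34, 0.45, 0.48, 0.45} → pass.
1 of 4 fail.

1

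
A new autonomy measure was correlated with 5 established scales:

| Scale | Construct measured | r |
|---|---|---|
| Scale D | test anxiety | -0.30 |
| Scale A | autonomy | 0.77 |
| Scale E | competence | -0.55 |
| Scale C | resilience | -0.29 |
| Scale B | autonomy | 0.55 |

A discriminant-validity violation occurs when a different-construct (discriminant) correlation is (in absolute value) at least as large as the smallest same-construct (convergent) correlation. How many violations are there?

1

Convergent (same construct = autonomy): Scale A, Scale B.
Smallest convergent = 0.55. Discriminant |r|: 0.30, 0.55, 0.29; count ≥ 0.55 → 1.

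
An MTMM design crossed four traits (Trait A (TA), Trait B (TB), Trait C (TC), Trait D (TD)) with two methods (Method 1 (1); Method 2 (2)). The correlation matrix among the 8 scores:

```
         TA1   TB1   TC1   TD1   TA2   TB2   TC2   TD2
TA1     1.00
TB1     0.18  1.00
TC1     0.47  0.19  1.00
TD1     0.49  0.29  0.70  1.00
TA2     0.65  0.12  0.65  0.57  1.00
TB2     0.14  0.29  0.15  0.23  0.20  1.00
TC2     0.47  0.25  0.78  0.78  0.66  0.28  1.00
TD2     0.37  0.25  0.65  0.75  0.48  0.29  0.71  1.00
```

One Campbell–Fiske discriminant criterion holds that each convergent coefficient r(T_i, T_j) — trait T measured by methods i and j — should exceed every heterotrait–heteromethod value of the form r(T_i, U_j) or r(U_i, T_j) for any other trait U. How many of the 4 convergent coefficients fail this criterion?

3

Checking each validity diagonal entry against its comparison values:
TA (methods 1·2): 0.65 vs {0.14, 0.12, 0.47, 0.65, 0.37, 0.57} → fail.
TB (methods 1·2): 0.29 vs {0.12, 0.14, 0.25, 0.15, 0.25, 0.23} → pass.
TC (methods 1·2): 0.78 vs {0.65, 0.47, 0.15, 0.25, 0.65, 0.78} → fail.
TD (methods 1·2): 0.75 vs {0.57, 0.37, 0.23, 0.25, 0.78, 0.65} → fail.
3 of 4 fail.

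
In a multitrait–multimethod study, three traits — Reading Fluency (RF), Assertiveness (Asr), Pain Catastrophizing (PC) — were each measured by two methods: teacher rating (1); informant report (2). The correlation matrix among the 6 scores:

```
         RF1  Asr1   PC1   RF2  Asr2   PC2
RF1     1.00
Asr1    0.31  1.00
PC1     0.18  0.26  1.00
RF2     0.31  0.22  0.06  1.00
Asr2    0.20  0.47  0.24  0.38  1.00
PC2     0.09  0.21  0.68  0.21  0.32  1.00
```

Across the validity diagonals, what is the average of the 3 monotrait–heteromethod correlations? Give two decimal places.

Convergent values: 0.31, 0.47, 0.68; mean = 1.46/3 = 0.49.

0.49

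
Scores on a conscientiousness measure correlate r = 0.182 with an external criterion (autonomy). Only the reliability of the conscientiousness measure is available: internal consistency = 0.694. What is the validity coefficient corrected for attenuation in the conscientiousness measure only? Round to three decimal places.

Single correction: r_c = r_obs / √r_xx = 0.182 / √0.694 = 0.182 / 0.8331 ≈ 0.218.

0.218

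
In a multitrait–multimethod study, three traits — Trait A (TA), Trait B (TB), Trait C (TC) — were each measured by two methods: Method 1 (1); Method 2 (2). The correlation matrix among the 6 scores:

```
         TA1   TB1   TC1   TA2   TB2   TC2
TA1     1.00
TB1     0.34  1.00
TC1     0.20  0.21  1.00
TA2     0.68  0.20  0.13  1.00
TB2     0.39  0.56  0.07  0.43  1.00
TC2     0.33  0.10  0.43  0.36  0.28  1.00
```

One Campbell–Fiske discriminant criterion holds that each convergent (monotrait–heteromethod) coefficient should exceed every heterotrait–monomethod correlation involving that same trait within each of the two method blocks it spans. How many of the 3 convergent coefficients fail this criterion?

Each convergent coefficient versus the relevant comparison correlations:
TA (methods 1·2): 0.68 vs {0.34, 0.43, 0.20, 0.36} → pass.
TB (methods 1·2): 0.56 vs {0.34, 0.43, 0.21, 0.28} → pass.
TC (methods 1·2): 0.43 vs {0.20, 0.36, 0.21, 0.28} → pass.
0 of 3 fail.

0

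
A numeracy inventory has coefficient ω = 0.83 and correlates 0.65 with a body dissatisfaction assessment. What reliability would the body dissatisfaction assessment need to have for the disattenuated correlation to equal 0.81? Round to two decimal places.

r_true = r_obs / √(r_xx · r_yy) ⇒ 0.81 = 0.65 / √(0.83 · r_yy).
√(0.83 · r_yy) = 0.65 / 0.81 = 0.8025; 0.83 · r_yy = 0.6440; r_yy = 0.6440 / 0.83 ≈ 0.78.

0.78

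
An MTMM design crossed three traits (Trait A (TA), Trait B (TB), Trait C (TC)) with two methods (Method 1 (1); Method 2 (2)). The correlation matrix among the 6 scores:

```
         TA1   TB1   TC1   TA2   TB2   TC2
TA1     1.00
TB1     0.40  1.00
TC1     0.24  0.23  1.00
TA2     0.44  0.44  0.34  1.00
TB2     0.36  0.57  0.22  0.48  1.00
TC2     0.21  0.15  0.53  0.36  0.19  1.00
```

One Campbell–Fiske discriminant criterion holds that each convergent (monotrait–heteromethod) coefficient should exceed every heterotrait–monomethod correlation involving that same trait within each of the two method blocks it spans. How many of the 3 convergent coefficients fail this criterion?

1

Checking each validity diagonal entry against its comparison values:
TA (methods 1·2): 0.44 vs {0.40, 0.48, 0.24, 0.36} → fail.
TB (methods 1·2): 0.57 vs {0.40, 0.48, 0.23, 0.19} → pass.
TC (methods 1·2): 0.53 vs {0.24, 0.36, 0.23, 0.19} → pass.
1 of 3 fail.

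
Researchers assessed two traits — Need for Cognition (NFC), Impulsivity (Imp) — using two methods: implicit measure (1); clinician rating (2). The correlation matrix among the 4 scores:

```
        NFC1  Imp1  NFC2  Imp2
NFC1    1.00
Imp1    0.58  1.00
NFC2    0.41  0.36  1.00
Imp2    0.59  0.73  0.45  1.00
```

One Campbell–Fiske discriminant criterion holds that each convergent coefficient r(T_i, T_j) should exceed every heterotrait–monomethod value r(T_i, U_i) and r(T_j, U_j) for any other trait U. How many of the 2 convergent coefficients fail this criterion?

1

Convergent coefficients and their comparison sets:
NFC (methods 1·2): 0.41 vs {0.58, 0.45} → fail.
Imp (methods 1·2): 0.73 vs {0.58, 0.45} → pass.
1 of 2 fail.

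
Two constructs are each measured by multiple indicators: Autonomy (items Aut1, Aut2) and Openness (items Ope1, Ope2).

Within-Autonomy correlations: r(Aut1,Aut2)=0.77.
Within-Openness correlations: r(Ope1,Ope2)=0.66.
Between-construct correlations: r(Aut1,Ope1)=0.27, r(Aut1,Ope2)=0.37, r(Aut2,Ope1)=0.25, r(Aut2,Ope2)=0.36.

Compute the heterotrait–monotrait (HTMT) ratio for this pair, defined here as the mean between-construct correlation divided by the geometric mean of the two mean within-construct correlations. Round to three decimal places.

Mean heterotrait r = 1.25/4 = 0.3125.
Mean within-Aut = 0.77/1 = 0.7700; mean within-Ope = 0.66/1 = 0.6600.
Geometric mean = √(0.7700 × 0.6600) = 0.7129.
HTMT = 0.3125 / 0.7129 = 0.438.

0.438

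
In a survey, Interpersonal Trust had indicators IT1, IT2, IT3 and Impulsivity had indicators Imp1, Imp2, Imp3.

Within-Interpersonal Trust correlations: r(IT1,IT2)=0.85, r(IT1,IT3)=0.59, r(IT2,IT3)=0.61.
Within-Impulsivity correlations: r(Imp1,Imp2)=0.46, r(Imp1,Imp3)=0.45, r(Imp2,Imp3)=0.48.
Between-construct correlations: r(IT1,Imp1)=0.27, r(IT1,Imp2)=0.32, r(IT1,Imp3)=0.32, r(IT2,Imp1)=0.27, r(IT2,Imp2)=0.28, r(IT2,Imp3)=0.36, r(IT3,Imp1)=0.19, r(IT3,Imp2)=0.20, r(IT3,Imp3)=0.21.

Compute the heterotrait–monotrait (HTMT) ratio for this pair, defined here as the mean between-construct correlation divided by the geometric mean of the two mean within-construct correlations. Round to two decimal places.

Mean heterotrait r = 2.42/9 = 0.2689.
Mean within-IT = 2.05/3 = 0.6833; mean within-Imp = 1.39/3 = 0.4633.
Geometric mean = √(0.6833 × 0.4633) = 0.5626.
HTMT = 0.2689 / 0.5626 = 0.48.

0.48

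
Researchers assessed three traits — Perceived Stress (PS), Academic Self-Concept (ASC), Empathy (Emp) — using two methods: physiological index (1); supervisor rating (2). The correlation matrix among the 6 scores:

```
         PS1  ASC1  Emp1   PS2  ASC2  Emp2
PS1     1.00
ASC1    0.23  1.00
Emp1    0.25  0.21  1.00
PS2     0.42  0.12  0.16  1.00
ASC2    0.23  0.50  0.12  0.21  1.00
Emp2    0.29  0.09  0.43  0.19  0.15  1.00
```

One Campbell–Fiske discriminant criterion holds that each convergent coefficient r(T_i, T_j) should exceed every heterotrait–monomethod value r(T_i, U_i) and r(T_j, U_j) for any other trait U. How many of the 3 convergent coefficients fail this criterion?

Checking each validity diagonal entry against its comparison values:
PS (methods 1·2): 0.42 vs {0.23, 0.21, 0.25, 0.19} → pass.
ASC (methods 1·2): 0.50 vs {0.23, 0.21, 0.21, 0.15} → pass.
Emp (methods 1·2): 0.43 vs {0.25, 0.19, 0.21, 0.15} → pass.
0 of 3 fail.

0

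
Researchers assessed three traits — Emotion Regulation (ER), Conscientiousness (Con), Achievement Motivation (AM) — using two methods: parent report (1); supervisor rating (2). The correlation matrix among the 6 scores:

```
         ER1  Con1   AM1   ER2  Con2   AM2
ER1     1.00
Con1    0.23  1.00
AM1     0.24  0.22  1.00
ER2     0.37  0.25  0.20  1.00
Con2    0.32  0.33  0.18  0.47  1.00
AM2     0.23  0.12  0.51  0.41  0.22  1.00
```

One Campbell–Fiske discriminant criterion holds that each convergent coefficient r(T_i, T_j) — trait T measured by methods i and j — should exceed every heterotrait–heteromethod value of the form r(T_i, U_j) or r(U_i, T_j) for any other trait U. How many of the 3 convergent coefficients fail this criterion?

0

Checking each validity diagonal entry against its comparison values:
ER (methods 1·2): 0.37 vs {0.32, 0.25, 0.23, 0.20} → pass.
Con (methods 1·2): 0.33 vs {0.25, 0.32, 0.12, 0.18} → pass.
AM (methods 1·2): 0.51 vs {0.20, 0.23, 0.18, 0.12} → pass.
0 of 3 fail.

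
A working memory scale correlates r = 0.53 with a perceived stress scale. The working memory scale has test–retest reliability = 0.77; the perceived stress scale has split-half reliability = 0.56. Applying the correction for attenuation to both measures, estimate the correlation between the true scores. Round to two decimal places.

r_true = r_obs / √(r_xx · r_yy) = 0.53 / √(0.77 × 0.56) = 0.53 / √0.4312 = 0.53 / 0.6567 ≈ 0.81.

0.81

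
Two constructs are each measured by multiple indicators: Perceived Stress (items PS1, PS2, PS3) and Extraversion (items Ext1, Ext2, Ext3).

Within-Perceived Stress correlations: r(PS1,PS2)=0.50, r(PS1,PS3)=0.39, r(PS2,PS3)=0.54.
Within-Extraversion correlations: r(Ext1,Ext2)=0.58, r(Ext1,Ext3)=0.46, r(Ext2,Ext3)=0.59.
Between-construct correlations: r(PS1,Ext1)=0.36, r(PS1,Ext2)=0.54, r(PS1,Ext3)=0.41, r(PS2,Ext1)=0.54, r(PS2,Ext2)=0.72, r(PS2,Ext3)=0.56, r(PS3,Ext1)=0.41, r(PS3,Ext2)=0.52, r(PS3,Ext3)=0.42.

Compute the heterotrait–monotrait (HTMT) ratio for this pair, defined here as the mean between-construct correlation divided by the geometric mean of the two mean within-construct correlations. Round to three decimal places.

Mean between = 4.48/9 = 0.4978.
Mean within-PS = 1.43/3 = 0.4767; mean within-Ext = 1.63/3 = 0.5433.
Geometric mean = √(0.4767 × 0.5433) = 0.5089.
HTMT = 0.4978 / 0.5089 = 0.978.

0.978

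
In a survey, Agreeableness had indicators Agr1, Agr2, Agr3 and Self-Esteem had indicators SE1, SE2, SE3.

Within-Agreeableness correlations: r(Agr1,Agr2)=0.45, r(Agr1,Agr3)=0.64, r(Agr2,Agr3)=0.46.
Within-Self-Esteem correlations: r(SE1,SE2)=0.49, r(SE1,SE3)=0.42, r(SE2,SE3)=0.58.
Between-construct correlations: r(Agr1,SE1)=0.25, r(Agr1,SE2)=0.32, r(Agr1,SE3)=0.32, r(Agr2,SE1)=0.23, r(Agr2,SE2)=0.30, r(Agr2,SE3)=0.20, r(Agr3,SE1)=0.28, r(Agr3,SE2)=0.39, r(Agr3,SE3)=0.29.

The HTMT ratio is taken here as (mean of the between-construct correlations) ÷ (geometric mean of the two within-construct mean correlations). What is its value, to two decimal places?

0.57

Mean heterotrait r = 2.58/9 = 0.2867.
Mean within-Agr = 1.55/3 = 0.5167; mean within-SE = 1.49/3 = 0.4967.
Geometric mean = √(0.5167 × 0.4967) = 0.5066.
HTMT = 0.2867 / 0.5066 = 0.57.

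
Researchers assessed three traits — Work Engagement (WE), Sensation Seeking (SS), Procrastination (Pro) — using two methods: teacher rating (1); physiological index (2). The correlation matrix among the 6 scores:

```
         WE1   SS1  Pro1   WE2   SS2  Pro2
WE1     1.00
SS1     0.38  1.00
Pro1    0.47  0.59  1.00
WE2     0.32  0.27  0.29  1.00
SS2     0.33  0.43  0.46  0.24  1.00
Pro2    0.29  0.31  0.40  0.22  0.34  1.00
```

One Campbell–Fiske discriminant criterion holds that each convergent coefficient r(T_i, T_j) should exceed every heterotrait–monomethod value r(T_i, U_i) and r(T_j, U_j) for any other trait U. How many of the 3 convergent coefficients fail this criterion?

3

Checking each validity diagonal entry against its comparison values:
WE (methods 1·2): 0.32 vs {0.38, 0.24, 0.47, 0.22} → fail.
SS (methods 1·2): 0.43 vs {0.38, 0.24, 0.59, 0.34} → fail.
Pro (methods 1·2): 0.40 vs {0.47, 0.22, 0.59, 0.34} → fail.
3 of 3 fail.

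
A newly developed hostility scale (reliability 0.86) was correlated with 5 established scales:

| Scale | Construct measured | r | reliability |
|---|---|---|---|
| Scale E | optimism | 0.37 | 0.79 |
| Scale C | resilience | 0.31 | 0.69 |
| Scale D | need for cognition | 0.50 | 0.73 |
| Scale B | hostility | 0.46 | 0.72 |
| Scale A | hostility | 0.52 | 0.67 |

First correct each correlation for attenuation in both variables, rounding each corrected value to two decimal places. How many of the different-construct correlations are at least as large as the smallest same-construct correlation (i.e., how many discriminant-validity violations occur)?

Disattenuated r (r / √(r_scale · r_new)):
  Scale E (disc): 0.37 / √(0.79·0.86) = 0.45
  Scale C (disc): 0.31 / √(0.69·0.86) = 0.40
  Scale D (disc): 0.50 / √(0.73·0.86) = 0.63
  Scale B (conv): 0.46 / √(0.72·0.86) = 0.58
  Scale A (conv): 0.52 / √(0.67·0.86) = 0.69
Smallest convergent = 0.58. Discriminant values: 0.45, 0.40, 0.63; count ≥ 0.58 → 1.

1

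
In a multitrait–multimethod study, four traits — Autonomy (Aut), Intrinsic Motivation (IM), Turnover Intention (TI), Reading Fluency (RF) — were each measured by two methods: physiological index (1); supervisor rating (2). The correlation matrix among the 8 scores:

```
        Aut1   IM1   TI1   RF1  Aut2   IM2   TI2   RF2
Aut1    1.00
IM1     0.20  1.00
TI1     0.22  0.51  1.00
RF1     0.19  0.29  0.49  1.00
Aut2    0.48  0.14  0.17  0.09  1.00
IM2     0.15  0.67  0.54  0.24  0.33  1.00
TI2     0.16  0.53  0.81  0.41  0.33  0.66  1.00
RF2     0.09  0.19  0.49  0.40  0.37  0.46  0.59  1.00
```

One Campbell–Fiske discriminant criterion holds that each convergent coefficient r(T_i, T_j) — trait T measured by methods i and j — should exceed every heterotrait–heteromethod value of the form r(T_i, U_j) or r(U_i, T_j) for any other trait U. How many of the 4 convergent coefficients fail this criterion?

1

Checking each validity diagonal entry against its comparison values:
Aut (methods 1·2): 0.48 vs {0.15, 0.14, 0.16, 0.17, 0.09, 0.09} → pass.
IM (methods 1·2): 0.67 vs {0.14, 0.15, 0.53, 0.54, 0.19, 0.24} → pass.
TI (methods 1·2): 0.81 vs {0.17, 0.16, 0.54, 0.53, 0.49, 0.41} → pass.
RF (methods 1·2): 0.40 vs {0.09, 0.09, 0.24, 0.19, 0.41, 0.49} → fail.
1 of 4 fail.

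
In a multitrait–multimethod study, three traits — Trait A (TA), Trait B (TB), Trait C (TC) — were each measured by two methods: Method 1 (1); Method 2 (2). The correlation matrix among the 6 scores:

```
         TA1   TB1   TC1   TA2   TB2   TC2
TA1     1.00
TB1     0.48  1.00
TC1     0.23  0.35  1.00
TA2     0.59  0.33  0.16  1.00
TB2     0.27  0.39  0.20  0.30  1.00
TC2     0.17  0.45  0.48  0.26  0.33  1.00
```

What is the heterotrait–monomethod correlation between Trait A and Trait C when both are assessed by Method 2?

0.26

Different traits, same method: r(TA2, TC2) = 0.26.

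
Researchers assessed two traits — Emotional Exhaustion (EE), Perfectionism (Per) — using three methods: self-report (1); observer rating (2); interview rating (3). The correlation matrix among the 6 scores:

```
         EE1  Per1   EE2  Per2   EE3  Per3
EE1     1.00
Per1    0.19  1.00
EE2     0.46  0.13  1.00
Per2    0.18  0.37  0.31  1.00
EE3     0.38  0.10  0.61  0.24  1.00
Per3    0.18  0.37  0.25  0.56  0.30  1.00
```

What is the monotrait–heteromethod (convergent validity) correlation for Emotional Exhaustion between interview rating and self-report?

Same trait (EE), different methods: r(EE3, EE1) = 0.38.

0.38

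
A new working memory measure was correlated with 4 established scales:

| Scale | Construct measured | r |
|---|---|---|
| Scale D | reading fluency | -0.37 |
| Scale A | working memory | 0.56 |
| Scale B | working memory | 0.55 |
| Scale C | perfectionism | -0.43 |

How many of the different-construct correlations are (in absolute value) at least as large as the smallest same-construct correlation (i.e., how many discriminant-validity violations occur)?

Convergent (same construct = working memory): Scale A, Scale B.
Smallest convergent = 0.55. Discriminant |r|: 0.37, 0.43; count ≥ 0.55 → 0.

0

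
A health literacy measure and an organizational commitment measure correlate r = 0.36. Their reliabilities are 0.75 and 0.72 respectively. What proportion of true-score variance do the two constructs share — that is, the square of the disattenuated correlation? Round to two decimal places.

Disattenuated r = 0.36 / √(0.75 × 0.72) = 0.36 / 0.7348 = 0.4899.
Shared true-score variance = 0.4899² = 0.2400 ≈ 0.24.

0.24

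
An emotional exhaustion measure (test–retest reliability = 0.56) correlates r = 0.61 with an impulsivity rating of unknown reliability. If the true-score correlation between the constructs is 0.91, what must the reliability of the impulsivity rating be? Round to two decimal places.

0.80

r_true = r_obs / √(r_xx · r_yy) ⇒ 0.91 = 0.61 / √(0.56 · r_yy).
√(0.56 · r_yy) = 0.61 / 0.91 = 0.6703; 0.56 · r_yy = 0.4493; r_yy = 0.4493 / 0.56 ≈ 0.80.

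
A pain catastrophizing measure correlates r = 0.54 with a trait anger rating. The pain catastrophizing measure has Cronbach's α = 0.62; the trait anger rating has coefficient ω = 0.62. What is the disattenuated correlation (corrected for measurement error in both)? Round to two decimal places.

r_true = r_obs / √(r_xx · r_yy) = 0.54 / √(0.62 × 0.62) = 0.54 / √0.3844 = 0.54 / 0.6200 ≈ 0.87.

0.87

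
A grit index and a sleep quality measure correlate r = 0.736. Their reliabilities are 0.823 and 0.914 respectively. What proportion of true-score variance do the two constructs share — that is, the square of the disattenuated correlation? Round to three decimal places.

Disattenuated r = 0.736 / √(0.823 × 0.914) = 0.736 / 0.8673 = 0.8486.
Shared true-score variance = 0.8486² = 0.7201 ≈ 0.720.

0.720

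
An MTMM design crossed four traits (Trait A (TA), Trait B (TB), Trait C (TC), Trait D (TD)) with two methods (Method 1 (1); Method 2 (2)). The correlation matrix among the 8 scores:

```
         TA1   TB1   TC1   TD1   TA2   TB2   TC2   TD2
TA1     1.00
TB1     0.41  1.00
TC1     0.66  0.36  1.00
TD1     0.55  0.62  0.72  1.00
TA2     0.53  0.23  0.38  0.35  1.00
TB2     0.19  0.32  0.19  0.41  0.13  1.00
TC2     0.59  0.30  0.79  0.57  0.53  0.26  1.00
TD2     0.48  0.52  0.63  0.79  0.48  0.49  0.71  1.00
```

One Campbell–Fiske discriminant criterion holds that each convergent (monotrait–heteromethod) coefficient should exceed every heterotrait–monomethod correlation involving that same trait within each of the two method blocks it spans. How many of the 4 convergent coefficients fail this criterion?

2

Each convergent coefficient versus the relevant comparison correlations:
TA (methods 1·2): 0.53 vs {0.41, 0.13, 0.66, 0.53, 0.55, 0.48} → fail.
TB (methods 1·2): 0.32 vs {0.41, 0.13, 0.36, 0.26, 0.62, 0.49} → fail.
TC (methods 1·2): 0.79 vs {0.66, 0.53, 0.36, 0.26, 0.72, 0.71} → pass.
TD (methods 1·2): 0.79 vs {0.55, 0.48, 0.62, 0.49, 0.72, 0.71} → pass.
2 of 4 fail.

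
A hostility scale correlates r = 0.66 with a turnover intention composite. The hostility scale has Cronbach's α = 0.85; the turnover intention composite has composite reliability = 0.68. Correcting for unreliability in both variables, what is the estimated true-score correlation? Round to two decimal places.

r_true = r_obs / √(r_xx · r_yy) = 0.66 / √(0.85 × 0.68) = 0.66 / √0.5780 = 0.66 / 0.7603 ≈ 0.87.

0.87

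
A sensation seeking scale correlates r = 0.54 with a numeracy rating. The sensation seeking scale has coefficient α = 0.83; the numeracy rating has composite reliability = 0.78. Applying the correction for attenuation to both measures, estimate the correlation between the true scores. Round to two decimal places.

0.67

r_true = r_obs / √(r_xx · r_yy) = 0.54 / √(0.83 × 0.78) = 0.54 / √0.6474 = 0.54 / 0.8046 ≈ 0.67.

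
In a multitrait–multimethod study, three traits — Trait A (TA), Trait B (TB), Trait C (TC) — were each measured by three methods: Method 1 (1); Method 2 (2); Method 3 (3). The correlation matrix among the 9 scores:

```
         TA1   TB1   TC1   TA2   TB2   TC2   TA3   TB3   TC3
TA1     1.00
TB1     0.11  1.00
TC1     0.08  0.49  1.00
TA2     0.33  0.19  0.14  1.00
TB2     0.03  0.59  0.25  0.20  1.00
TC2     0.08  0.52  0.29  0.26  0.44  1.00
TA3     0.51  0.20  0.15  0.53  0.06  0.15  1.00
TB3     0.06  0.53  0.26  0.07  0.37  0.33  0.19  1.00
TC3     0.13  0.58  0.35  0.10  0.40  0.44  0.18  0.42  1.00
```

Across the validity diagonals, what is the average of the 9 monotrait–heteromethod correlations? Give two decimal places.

Convergent values: 0.33, 0.51, 0.53, 0.59, 0.53, 0.37, 0.29, 0.35, 0.44; mean = 3.94/9 = 0.44.

0.44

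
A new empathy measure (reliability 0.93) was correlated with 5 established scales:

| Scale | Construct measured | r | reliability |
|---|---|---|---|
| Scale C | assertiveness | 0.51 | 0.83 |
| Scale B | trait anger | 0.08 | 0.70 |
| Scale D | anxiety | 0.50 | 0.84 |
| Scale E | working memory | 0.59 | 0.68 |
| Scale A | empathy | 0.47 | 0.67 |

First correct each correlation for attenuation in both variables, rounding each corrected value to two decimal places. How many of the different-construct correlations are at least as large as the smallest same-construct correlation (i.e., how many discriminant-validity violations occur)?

1

Disattenuated r (r / √(r_scale · r_new)):
  Scale C (disc): 0.51 / √(0.83·0.93) = 0.58
  Scale B (disc): 0.08 / √(0.70·0.93) = 0.10
  Scale D (disc): 0.50 / √(0.84·0.93) = 0.57
  Scale E (disc): 0.59 / √(0.68·0.93) = 0.74
  Scale A (conv): 0.47 / √(0.67·0.93) = 0.60
Smallest convergent = 0.60. Discriminant values: 0.58, 0.10, 0.57, 0.74; count ≥ 0.60 → 1.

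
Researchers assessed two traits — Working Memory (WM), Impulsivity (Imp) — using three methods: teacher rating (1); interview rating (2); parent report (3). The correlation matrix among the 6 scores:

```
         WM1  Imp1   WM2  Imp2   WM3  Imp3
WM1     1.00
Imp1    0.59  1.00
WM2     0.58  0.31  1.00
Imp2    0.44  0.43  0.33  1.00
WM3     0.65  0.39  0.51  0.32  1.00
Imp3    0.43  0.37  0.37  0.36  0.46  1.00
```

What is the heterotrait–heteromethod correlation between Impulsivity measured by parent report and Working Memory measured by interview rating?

0.37

Different traits and methods: r(Imp3, WM2) = 0.37.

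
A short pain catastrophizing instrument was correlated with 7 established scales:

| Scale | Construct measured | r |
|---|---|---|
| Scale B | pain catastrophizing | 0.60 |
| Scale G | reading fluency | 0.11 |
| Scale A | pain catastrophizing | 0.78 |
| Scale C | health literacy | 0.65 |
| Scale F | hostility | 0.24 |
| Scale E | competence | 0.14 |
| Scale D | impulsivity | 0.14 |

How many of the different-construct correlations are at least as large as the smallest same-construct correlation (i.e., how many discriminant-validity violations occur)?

1

Convergent (same construct = pain catastrophizing): Scale B, Scale A.
Smallest convergent = 0.60. Discriminant values: 0.11, 0.65, 0.24, 0.14, 0.14; count ≥ 0.60 → 1.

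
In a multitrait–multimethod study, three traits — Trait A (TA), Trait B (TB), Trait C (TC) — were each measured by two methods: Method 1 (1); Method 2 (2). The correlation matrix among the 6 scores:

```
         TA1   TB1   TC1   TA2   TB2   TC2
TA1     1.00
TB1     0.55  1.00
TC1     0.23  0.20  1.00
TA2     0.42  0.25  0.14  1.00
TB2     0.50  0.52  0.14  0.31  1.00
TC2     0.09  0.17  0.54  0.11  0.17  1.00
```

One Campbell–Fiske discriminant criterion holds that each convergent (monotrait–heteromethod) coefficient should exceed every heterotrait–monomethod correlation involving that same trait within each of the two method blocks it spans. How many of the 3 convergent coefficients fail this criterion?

2

Convergent coefficients and their comparison sets:
TA (methods 1·2): 0.42 vs {0.55, 0.31, 0.23, 0.11} → fail.
TB (methods 1·2): 0.52 vs {0.55, 0.31, 0.20, 0.17} → fail.
TC (methods 1·2): 0.54 vs {0.23, 0.11, 0.20, 0.17} → pass.
2 of 3 fail.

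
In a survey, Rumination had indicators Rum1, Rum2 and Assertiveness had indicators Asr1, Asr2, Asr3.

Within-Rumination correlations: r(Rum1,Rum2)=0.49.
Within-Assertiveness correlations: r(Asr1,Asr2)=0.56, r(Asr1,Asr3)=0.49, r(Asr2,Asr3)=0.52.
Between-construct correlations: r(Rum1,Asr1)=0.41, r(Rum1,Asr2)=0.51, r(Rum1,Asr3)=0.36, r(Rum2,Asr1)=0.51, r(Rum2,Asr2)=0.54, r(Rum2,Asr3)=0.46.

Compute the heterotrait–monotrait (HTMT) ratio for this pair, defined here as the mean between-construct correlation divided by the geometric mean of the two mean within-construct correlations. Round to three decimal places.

0.918

Between-construct mean = 2.79/6 = 0.4650.
Mean within-Rum = 0.49/1 = 0.4900; mean within-Asr = 1.57/3 = 0.5233.
Geometric mean = √(0.4900 × 0.5233) = 0.5064.
HTMT = 0.4650 / 0.5064 = 0.918.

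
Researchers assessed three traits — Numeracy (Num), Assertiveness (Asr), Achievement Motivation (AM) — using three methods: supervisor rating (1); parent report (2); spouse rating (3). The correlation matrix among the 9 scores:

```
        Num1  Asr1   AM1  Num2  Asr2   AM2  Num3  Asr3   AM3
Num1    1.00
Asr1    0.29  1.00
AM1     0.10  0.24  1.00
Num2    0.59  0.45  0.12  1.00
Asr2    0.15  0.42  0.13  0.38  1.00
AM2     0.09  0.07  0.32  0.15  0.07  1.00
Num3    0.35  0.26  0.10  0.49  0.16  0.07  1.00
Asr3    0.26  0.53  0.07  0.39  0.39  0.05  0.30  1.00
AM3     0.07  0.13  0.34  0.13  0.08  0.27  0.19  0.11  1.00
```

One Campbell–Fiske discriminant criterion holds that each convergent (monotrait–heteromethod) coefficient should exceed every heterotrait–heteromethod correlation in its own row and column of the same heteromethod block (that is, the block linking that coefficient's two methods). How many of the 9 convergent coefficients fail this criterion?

2

Each convergent coefficient versus the relevant comparison correlations:
Num (methods 1·2): 0.59 vs {0.15, 0.45, 0.09, 0.12} → pass.
Num (methods 1·3): 0.35 vs {0.26, 0.26, 0.07, 0.10} → pass.
Num (methods 2·3): 0.49 vs {0.39, 0.16, 0.13, 0.07} → pass.
Asr (methods 1·2): 0.42 vs {0.45, 0.15, 0.07, 0.13} → fail.
Asr (methods 1·3): 0.53 vs {0.26, 0.26, 0.13, 0.07} → pass.
Asr (methods 2·3): 0.39 vs {0.16, 0.39, 0.08, 0.05} → fail.
AM (methods 1·2): 0.32 vs {0.12, 0.09, 0.13, 0.07} → pass.
AM (methods 1·3): 0.34 vs {0.10, 0.07, 0.07, 0.13} → pass.
AM (methods 2·3): 0.27 vs {0.07, 0.13, 0.05, 0.08} → pass.
2 of 9 fail.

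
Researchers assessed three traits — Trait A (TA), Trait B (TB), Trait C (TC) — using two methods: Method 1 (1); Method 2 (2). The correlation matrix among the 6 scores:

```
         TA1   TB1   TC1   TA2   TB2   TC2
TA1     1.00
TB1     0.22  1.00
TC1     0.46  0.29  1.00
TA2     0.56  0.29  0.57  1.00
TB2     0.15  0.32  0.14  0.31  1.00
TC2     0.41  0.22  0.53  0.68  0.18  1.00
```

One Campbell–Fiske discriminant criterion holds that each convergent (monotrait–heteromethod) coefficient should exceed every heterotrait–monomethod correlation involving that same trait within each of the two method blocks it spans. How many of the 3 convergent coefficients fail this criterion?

2

Checking each validity diagonal entry against its comparison values:
TA (methods 1·2): 0.56 vs {0.22, 0.31, 0.46, 0.68} → fail.
TB (methods 1·2): 0.32 vs {0.22, 0.31, 0.29, 0.18} → pass.
TC (methods 1·2): 0.53 vs {0.46, 0.68, 0.29, 0.18} → fail.
2 of 3 fail.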